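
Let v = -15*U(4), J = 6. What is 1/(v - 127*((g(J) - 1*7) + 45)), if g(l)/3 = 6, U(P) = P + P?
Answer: -1/7232 ≈ -0.00013827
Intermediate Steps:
U(P) = 2*P
g(l) = 18 (g(l) = 3*6 = 18)
v = -120 (v = -30*4 = -15*8 = -120)
1/(v - 127*((g(J) - 1*7) + 45)) = 1/(-120 - 127*((18 - 1*7) + 45)) = 1/(-120 - 127*((18 - 7) + 45)) = 1/(-120 - 127*(11 + 45)) = 1/(-120 - 127*56) = 1/(-120 - 7112) = 1/(-7232) = -1/7232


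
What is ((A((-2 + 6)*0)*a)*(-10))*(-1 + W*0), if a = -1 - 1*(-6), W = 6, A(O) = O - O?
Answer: 0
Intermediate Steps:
A(O) = 0
a = 5 (a = -1 + 6 = 5)
((A((-2 + 6)*0)*a)*(-10))*(-1 + W*0) = ((0*5)*(-10))*(-1 + 6*0) = (0*(-10))*(-1 + 0) = 0*(-1) = 0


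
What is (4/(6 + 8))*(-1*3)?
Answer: -6/7 ≈ -0.85714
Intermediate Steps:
(4/(6 + 8))*(-1*3) = (4/14)*(-3) = (4*(1/14))*(-3) = (2/7)*(-3) = -6/7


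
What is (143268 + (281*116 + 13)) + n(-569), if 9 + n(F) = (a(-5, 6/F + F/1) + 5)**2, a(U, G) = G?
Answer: 159930129632/323761 ≈ 4.9398e+5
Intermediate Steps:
n(F) = -9 + (5 + F + 6/F)**2 (n(F) = -9 + ((6/F + F/1) + 5)**2 = -9 + ((6/F + F*1) + 5)**2 = -9 + ((6/F + F) + 5)**2 = -9 + ((F + 6/F) + 5)**2 = -9 + (5 + F + 6/F)**2)
(143268 + (281*116 + 13)) + n(-569) = (143268 + (281*116 + 13)) + (-9 + (6 + (-569)**2 + 5*(-569))**2/(-569)**2) = (143268 + (32596 + 13)) + (-9 + (6 + 323761 - 2845)**2/323761) = (143268 + 32609) + (-9 + (1/323761)*320922**2) = 175877 + (-9 + (1/323761)*102990930084) = 175877 + (-9 + 102990930084/323761) = 175877 + 102988016235/323761 = 159930129632/323761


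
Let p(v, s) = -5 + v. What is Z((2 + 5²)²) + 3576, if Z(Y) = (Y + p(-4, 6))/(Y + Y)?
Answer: 289696/81 ≈ 3576.5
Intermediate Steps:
Z(Y) = (-9 + Y)/(2*Y) (Z(Y) = (Y + (-5 - 4))/(Y + Y) = (Y - 9)/((2*Y)) = (-9 + Y)*(1/(2*Y)) = (-9 + Y)/(2*Y))
Z((2 + 5²)²) + 3576 = (-9 + (2 + 5²)²)/(2*((2 + 5²)²)) + 3576 = (-9 + (2 + 25)²)/(2*((2 + 25)²)) + 3576 = (-9 + 27²)/(2*(27²)) + 3576 = (½)*(-9 + 729)/729 + 3576 = (½)*(1/729)*720 + 3576 = 40/81 + 3576 = 289696/81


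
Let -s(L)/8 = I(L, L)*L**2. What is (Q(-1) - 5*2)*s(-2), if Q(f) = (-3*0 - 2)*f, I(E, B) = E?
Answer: -512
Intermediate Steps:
s(L) = -8*L**3 (s(L) = -8*L*L**2 = -8*L**3)
Q(f) = -2*f (Q(f) = (0 - 2)*f = -2*f)
(Q(-1) - 5*2)*s(-2) = (-2*(-1) - 5*2)*(-8*(-2)**3) = (2 - 10)*(-8*(-8)) = -8*64 = -512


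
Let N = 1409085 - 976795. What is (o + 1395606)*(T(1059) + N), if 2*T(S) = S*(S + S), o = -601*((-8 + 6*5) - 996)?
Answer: 3077989275580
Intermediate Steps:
o = 585374 (o = -601*((-8 + 30) - 996) = -601*(22 - 996) = -601*(-974) = 585374)
N = 432290
T(S) = S² (T(S) = (S*(S + S))/2 = (S*(2*S))/2 = (2*S²)/2 = S²)
(o + 1395606)*(T(1059) + N) = (585374 + 1395606)*(1059² + 432290) = 1980980*(1121481 + 432290) = 1980980*1553771 = 3077989275580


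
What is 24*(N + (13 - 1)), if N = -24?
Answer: -288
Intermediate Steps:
24*(N + (13 - 1)) = 24*(-24 + (13 - 1)) = 24*(-24 + 12) = 24*(-12) = -288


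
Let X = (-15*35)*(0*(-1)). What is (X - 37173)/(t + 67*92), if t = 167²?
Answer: -12391/11351 ≈ -1.0916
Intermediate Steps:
X = 0 (X = -525*0 = 0)
t = 27889
(X - 37173)/(t + 67*92) = (0 - 37173)/(27889 + 67*92) = -37173/(27889 + 6164) = -37173/34053 = -37173*1/34053 = -12391/11351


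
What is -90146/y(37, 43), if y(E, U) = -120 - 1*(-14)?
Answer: 45073/53 ≈ 850.43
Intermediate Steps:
y(E, U) = -106 (y(E, U) = -120 + 14 = -106)
-90146/y(37, 43) = -90146/(-106) = -90146*(-1/106) = 45073/53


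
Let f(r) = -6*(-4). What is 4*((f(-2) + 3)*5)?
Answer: 540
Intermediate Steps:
f(r) = 24 (f(r) = -1*(-24) = 24)
4*((f(-2) + 3)*5) = 4*((24 + 3)*5) = 4*(27*5) = 4*135 = 540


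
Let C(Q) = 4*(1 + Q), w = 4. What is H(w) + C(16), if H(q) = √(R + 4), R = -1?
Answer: 68 + √3 ≈ 69.732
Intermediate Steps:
C(Q) = 4 + 4*Q
H(q) = √3 (H(q) = √(-1 + 4) = √3)
H(w) + C(16) = √3 + (4 + 4*16) = √3 + (4 + 64) = √3 + 68 = 68 + √3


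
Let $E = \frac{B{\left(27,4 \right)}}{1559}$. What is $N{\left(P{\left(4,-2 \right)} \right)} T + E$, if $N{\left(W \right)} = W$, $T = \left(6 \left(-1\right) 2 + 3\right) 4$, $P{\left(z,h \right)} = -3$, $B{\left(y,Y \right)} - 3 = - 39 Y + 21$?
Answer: $\frac{168240}{1559} \approx 107.92$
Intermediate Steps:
$B{\left(y,Y \right)} = 24 - 39 Y$ ($B{\left(y,Y \right)} = 3 - \left(-21 + 39 Y\right) = 24 - 39 Y$)
$E = - \frac{132}{1559}$ ($E = \frac{24 - 156}{1559} = \left(24 - 156\right) \frac{1}{1559} = \left(-132\right) \frac{1}{1559} = - \frac{132}{1559} \approx -0.08467$)
$T = -36$ ($T = \left(\left(-6\right) 2 + 3\right) 4 = \left(-12 + 3\right) 4 = \left(-9\right) 4 = -36$)
$N{\left(P{\left(4,-2 \right)} \right)} T + E = \left(-3\right) \left(-36\right) - \frac{132}{1559} = 108 - \frac{132}{1559} = \frac{168240}{1559}$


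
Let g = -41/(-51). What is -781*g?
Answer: -32021/51 ≈ -627.86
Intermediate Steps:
g = 41/51 (g = -41*(-1/51) = 41/51 ≈ 0.80392)
-781*g = -781*41/51 = -32021/51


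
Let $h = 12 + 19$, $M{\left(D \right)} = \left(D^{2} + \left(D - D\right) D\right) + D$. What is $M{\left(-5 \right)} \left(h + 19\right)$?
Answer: $1000$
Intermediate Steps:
$M{\left(D \right)} = D + D^{2}$ ($M{\left(D \right)} = \left(D^{2} + 0 D\right) + D = \left(D^{2} + 0\right) + D = D^{2} + D = D + D^{2}$)
$h = 31$
$M{\left(-5 \right)} \left(h + 19\right) = - 5 \left(1 - 5\right) \left(31 + 19\right) = \left(-5\right) \left(-4\right) 50 = 20 \cdot 50 = 1000$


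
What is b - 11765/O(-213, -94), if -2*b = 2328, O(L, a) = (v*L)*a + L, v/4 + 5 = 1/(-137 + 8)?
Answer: -4016810441/3450955 ≈ -1164.0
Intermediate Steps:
v = -2584/129 (v = -20 + 4/(-137 + 8) = -20 + 4/(-129) = -20 + 4*(-1/129) = -20 - 4/129 = -2584/129 ≈ -20.031)
O(L, a) = L - 2584*L*a/129 (O(L, a) = (-2584*L/129)*a + L = -2584*L*a/129 + L = L - 2584*L*a/129)
b = -1164 (b = -1/2*2328 = -1164)
b - 11765/O(-213, -94) = -1164 - 11765/((1/129)*(-213)*(129 - 2584*(-94))) = -1164 - 11765/((1/129)*(-213)*(129 + 242896)) = -1164 - 11765/((1/129)*(-213)*243025) = -1164 - 11765/(-17254775/43) = -1164 - 11765*(-43)/17254775 = -1164 - 1*(-101179/3450955) = -1164 + 101179/3450955 = -4016810441/3450955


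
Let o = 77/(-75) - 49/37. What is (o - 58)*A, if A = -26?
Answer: 4354324/2775 ≈ 1569.1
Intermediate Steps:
o = -6524/2775 (o = 77*(-1/75) - 49*1/37 = -77/75 - 49/37 = -6524/2775 ≈ -2.3510)
(o - 58)*A = (-6524/2775 - 58)*(-26) = -167474/2775*(-26) = 4354324/2775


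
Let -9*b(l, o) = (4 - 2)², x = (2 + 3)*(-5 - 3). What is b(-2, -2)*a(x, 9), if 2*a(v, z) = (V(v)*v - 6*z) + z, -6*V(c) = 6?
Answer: 10/9 ≈ 1.1111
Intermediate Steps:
V(c) = -1 (V(c) = -⅙*6 = -1)
x = -40 (x = 5*(-8) = -40)
a(v, z) = -5*z/2 - v/2 (a(v, z) = ((-v - 6*z) + z)/2 = (-v - 5*z)/2 = -5*z/2 - v/2)
b(l, o) = -4/9 (b(l, o) = -(4 - 2)²/9 = -⅑*2² = -⅑*4 = -4/9)
b(-2, -2)*a(x, 9) = -4*(-5/2*9 - ½*(-40))/9 = -4*(-45/2 + 20)/9 = -4/9*(-5/2) = 10/9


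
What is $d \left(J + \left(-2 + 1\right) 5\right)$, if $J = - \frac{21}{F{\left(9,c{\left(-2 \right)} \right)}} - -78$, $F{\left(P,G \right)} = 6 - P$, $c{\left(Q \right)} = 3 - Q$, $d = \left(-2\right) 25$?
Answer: $-4000$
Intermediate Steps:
$d = -50$
$J = 85$ ($J = - \frac{21}{6 - 9} - -78 = - \frac{21}{6 - 9} + 78 = - \frac{21}{-3} + 78 = \left(-21\right) \left(- \frac{1}{3}\right) + 78 = 7 + 78 = 85$)
$d \left(J + \left(-2 + 1\right) 5\right) = - 50 \left(85 + \left(-2 + 1\right) 5\right) = - 50 \left(85 - 5\right) = \left(-50\right) 80 = -4000$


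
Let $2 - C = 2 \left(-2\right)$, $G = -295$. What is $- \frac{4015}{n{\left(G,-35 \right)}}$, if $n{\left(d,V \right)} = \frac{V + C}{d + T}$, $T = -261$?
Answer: $- \frac{2232340}{29} \approx -76977.0$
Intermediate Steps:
$C = 6$ ($C = 2 - 2 \left(-2\right) = 2 - -4 = 2 + 4 = 6$)
$n{\left(d,V \right)} = \frac{6 + V}{-261 + d}$ ($n{\left(d,V \right)} = \frac{V + 6}{d - 261} = \frac{6 + V}{-261 + d}$)
$- \frac{4015}{n{\left(G,-35 \right)}} = - \frac{4015}{\frac{1}{-261 - 295} \left(6 - 35\right)} = - \frac{4015}{\frac{1}{-556} \left(-29\right)} = - \frac{4015}{\left(- \frac{1}{556}\right) \left(-29\right)} = - \frac{4015}{\frac{29}{556}} = \left(-4015\right) \frac{556}{29} = - \frac{2232340}{29}$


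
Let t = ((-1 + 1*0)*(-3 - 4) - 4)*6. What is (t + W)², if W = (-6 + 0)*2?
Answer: 36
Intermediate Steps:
W = -12 (W = -6*2 = -12)
t = 18 (t = ((-1 + 0)*(-7) - 4)*6 = (-1*(-7) - 4)*6 = (7 - 4)*6 = 3*6 = 18)
(t + W)² = (18 - 12)² = 6² = 36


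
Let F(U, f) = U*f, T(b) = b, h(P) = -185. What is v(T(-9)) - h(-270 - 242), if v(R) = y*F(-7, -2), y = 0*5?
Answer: 185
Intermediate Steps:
y = 0
v(R) = 0 (v(R) = 0*(-7*(-2)) = 0*14 = 0)
v(T(-9)) - h(-270 - 242) = 0 - 1*(-185) = 0 + 185 = 185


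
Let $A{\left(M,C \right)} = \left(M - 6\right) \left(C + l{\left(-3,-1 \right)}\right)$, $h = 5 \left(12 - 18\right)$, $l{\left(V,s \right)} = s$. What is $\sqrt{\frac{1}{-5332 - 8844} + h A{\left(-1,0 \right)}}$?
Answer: $\frac{i \sqrt{2637587446}}{3544} \approx 14.491 i$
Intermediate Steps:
$h = -30$ ($h = 5 \left(-6\right) = -30$)
$A{\left(M,C \right)} = \left(-1 + C\right) \left(-6 + M\right)$ ($A{\left(M,C \right)} = \left(M - 6\right) \left(C - 1\right) = \left(-6 + M\right) \left(-1 + C\right) = \left(-1 + C\right) \left(-6 + M\right)$)
$\sqrt{\frac{1}{-5332 - 8844} + h A{\left(-1,0 \right)}} = \sqrt{\frac{1}{-5332 - 8844} - 30 \left(6 - -1 - 0 + 0 \left(-1\right)\right)} = \sqrt{\frac{1}{-5332 - 8844} - 30 \left(6 + 1 + 0 + 0\right)} = \sqrt{\frac{1}{-14176} - 210} = \sqrt{- \frac{1}{14176} - 210} = \sqrt{- \frac{2976961}{14176}} = \frac{i \sqrt{2637587446}}{3544}$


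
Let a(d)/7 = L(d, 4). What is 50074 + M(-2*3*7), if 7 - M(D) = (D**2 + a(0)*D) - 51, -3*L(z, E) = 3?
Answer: 48074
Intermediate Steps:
L(z, E) = -1 (L(z, E) = -1/3*3 = -1)
a(d) = -7 (a(d) = 7*(-1) = -7)
M(D) = 58 - D**2 + 7*D (M(D) = 7 - ((D**2 - 7*D) - 51) = 7 - (-51 + D**2 - 7*D) = 7 + (51 - D**2 + 7*D) = 58 - D**2 + 7*D)
50074 + M(-2*3*7) = 50074 + (58 - (-2*3*7)**2 + 7*(-2*3*7)) = 50074 + (58 - (-6*7)**2 + 7*(-6*7)) = 50074 + (58 - 1*(-42)**2 + 7*(-42)) = 50074 + (58 - 1*1764 - 294) = 50074 + (58 - 1764 - 294) = 50074 - 2000 = 48074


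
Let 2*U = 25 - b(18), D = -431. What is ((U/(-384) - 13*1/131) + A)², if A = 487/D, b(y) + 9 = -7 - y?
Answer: 3207002090899201/1880267206754304 ≈ 1.7056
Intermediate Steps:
b(y) = -16 - y (b(y) = -9 + (-7 - y) = -16 - y)
U = 59/2 (U = (25 - (-16 - 1*18))/2 = (25 - (-16 - 18))/2 = (25 - 1*(-34))/2 = (25 + 34)/2 = (½)*59 = 59/2 ≈ 29.500)
A = -487/431 (A = 487/(-431) = 487*(-1/431) = -487/431 ≈ -1.1299)
((U/(-384) - 13*1/131) + A)² = (((59/2)/(-384) - 13*1/131) - 487/431)² = (((59/2)*(-1/384) - 13*1/131) - 487/431)² = ((-59/768 - 13/131) - 487/431)² = (-17713/100608 - 487/431)² = (-56630399/43362048)² = 3207002090899201/1880267206754304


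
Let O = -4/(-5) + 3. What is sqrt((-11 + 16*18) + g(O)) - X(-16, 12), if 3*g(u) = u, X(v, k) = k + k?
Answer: -24 + sqrt(62610)/15 ≈ -7.3187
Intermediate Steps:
X(v, k) = 2*k
O = 19/5 (O = -4*(-1/5) + 3 = 4/5 + 3 = 19/5 ≈ 3.8000)
g(u) = u/3
sqrt((-11 + 16*18) + g(O)) - X(-16, 12) = sqrt((-11 + 16*18) + (1/3)*(19/5)) - 2*12 = sqrt((-11 + 288) + 19/15) - 1*24 = sqrt(277 + 19/15) - 24 = sqrt(4174/15) - 24 = sqrt(62610)/15 - 24 = -24 + sqrt(62610)/15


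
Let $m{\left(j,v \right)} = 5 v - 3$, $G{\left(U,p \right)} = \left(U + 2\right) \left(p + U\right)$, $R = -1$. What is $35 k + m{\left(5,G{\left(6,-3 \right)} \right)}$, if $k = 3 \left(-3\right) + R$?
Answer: $-233$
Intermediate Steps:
$G{\left(U,p \right)} = \left(2 + U\right) \left(U + p\right)$
$m{\left(j,v \right)} = -3 + 5 v$
$k = -10$ ($k = 3 \left(-3\right) - 1 = -9 - 1 = -10$)
$35 k + m{\left(5,G{\left(6,-3 \right)} \right)} = 35 \left(-10\right) - \left(3 - 5 \left(6^{2} + 2 \cdot 6 + 2 \left(-3\right) + 6 \left(-3\right)\right)\right) = -350 - \left(3 - 5 \left(36 + 12 - 6 - 18\right)\right) = -350 + \left(-3 + 5 \cdot 24\right) = -350 + \left(-3 + 120\right) = -350 + 117 = -233$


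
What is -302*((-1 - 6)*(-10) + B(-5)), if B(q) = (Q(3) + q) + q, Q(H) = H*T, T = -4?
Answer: -14496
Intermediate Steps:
Q(H) = -4*H (Q(H) = H*(-4) = -4*H)
B(q) = -12 + 2*q (B(q) = (-4*3 + q) + q = (-12 + q) + q = -12 + 2*q)
-302*((-1 - 6)*(-10) + B(-5)) = -302*((-1 - 6)*(-10) + (-12 + 2*(-5))) = -302*(-7*(-10) + (-12 - 10)) = -302*(70 - 22) = -302*48 = -14496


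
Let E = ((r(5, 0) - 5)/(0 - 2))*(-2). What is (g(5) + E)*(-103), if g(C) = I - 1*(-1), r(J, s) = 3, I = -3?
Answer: 412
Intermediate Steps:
g(C) = -2 (g(C) = -3 - 1*(-1) = -3 + 1 = -2)
E = -2 (E = ((3 - 5)/(0 - 2))*(-2) = -2/(-2)*(-2) = -2*(-1/2)*(-2) = 1*(-2) = -2)
(g(5) + E)*(-103) = (-2 - 2)*(-103) = -4*(-103) = 412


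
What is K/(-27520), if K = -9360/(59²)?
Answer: 117/1197464 ≈ 9.7706e-5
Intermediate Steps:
K = -9360/3481 ≈ -2.6889
K/(-27520) = -9360/3481/(-27520) = -9360/3481*(-1/27520) = 117/1197464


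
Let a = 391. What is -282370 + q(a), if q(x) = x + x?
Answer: -281588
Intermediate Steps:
q(x) = 2*x
-282370 + q(a) = -282370 + 2*391 = -282370 + 782 = -281588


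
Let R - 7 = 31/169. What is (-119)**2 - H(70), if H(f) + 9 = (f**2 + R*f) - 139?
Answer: 1505141/169 ≈ 8906.2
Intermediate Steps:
R = 1214/169 (R = 7 + 31/169 = 1214/169 ≈ 7.1834)
H(f) = -148 + f**2 + 1214*f/169 (H(f) = -9 + ((f**2 + 1214*f/169) - 139) = -9 + (-139 + f**2 + 1214*f/169) = -148 + f**2 + 1214*f/169)
(-119)**2 - H(70) = (-119)**2 - (-148 + 70**2 + (1214/169)*70) = 14161 - (-148 + 4900 + 84980/169) = 14161 - 1*888068/169 = 14161 - 888068/169 = 1505141/169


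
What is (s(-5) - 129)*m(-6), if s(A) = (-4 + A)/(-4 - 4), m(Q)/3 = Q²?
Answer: -27621/2 ≈ -13811.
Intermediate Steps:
m(Q) = 3*Q²
s(A) = ½ - A/8 (s(A) = (-4 + A)/(-8) = (-4 + A)*(-⅛) = ½ - A/8)
(s(-5) - 129)*m(-6) = ((½ - ⅛*(-5)) - 129)*(3*(-6)²) = ((½ + 5/8) - 129)*(3*36) = (9/8 - 129)*108 = -1023/8*108 = -27621/2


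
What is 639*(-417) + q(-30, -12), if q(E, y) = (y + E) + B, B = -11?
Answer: -266516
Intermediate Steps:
q(E, y) = -11 + E + y (q(E, y) = (y + E) - 11 = (E + y) - 11 = -11 + E + y)
639*(-417) + q(-30, -12) = 639*(-417) + (-11 - 30 - 12) = -266463 - 53 = -266516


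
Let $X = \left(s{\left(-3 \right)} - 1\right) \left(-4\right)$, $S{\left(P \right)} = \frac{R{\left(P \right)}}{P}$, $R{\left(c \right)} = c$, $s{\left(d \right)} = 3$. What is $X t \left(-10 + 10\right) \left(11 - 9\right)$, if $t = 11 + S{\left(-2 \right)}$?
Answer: $0$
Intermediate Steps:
$S{\left(P \right)} = 1$ ($S{\left(P \right)} = \frac{P}{P} = 1$)
$X = -8$ ($X = \left(3 - 1\right) \left(-4\right) = 2 \left(-4\right) = -8$)
$t = 12$ ($t = 11 + 1 = 12$)
$X t \left(-10 + 10\right) \left(11 - 9\right) = \left(-8\right) 12 \left(-10 + 10\right) \left(11 - 9\right) = - 96 \cdot 0 \cdot 2 = \left(-96\right) 0 = 0$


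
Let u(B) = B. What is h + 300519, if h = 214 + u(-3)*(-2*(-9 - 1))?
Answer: 300673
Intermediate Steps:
h = 154 (h = 214 - (-6)*(-9 - 1) = 214 - (-6)*(-10) = 214 - 3*20 = 214 - 60 = 154)
h + 300519 = 154 + 300519 = 300673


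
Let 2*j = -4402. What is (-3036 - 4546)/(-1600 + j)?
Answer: 7582/3801 ≈ 1.9947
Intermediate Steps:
j = -2201 (j = (½)*(-4402) = -2201)
(-3036 - 4546)/(-1600 + j) = (-3036 - 4546)/(-1600 - 2201) = -7582/(-3801) = -7582*(-1/3801) = 7582/3801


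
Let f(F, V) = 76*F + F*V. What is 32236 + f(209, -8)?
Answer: 46448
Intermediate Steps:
32236 + f(209, -8) = 32236 + 209*(76 - 8) = 32236 + 209*68 = 32236 + 14212 = 46448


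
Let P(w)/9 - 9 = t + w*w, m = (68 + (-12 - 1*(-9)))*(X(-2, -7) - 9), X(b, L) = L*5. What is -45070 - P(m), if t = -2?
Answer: -73661533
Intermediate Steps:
X(b, L) = 5*L
m = -2860 (m = (68 + (-12 - 1*(-9)))*(5*(-7) - 9) = (68 + (-12 + 9))*(-35 - 9) = (68 - 3)*(-44) = 65*(-44) = -2860)
P(w) = 63 + 9*w**2 (P(w) = 81 + 9*(-2 + w*w) = 81 + 9*(-2 + w**2) = 81 + (-18 + 9*w**2) = 63 + 9*w**2)
-45070 - P(m) = -45070 - (63 + 9*(-2860)**2) = -45070 - (63 + 9*8179600) = -45070 - (63 + 73616400) = -45070 - 1*73616463 = -45070 - 73616463 = -73661533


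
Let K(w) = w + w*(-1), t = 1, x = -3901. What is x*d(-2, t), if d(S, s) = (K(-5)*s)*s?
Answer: 0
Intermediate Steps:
K(w) = 0 (K(w) = w - w = 0)
d(S, s) = 0 (d(S, s) = (0*s)*s = 0*s = 0)
x*d(-2, t) = -3901*0 = 0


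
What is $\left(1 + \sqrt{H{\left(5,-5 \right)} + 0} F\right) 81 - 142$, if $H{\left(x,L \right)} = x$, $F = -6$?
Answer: $-61 - 486 \sqrt{5} \approx -1147.7$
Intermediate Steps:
$\left(1 + \sqrt{H{\left(5,-5 \right)} + 0} F\right) 81 - 142 = \left(1 + \sqrt{5 + 0} \left(-6\right)\right) 81 - 142 = \left(1 + \sqrt{5} \left(-6\right)\right) 81 - 142 = \left(1 - 6 \sqrt{5}\right) 81 - 142 = \left(81 - 486 \sqrt{5}\right) - 142 = -61 - 486 \sqrt{5}$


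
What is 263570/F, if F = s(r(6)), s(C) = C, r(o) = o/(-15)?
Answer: -658925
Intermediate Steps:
r(o) = -o/15 (r(o) = o*(-1/15) = -o/15)
F = -⅖ (F = -1/15*6 = -⅖ ≈ -0.40000)
263570/F = 263570/(-⅖) = 263570*(-5/2) = -658925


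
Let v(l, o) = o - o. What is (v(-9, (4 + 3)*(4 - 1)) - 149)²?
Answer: 22201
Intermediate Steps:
v(l, o) = 0
(v(-9, (4 + 3)*(4 - 1)) - 149)² = (0 - 149)² = (-149)² = 22201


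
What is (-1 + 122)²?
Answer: 14641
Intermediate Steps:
(-1 + 122)² = 121² = 14641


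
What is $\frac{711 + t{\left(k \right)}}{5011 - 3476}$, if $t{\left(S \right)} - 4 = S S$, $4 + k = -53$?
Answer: $\frac{3964}{1535} \approx 2.5824$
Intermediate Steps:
$k = -57$ ($k = -4 - 53 = -57$)
$t{\left(S \right)} = 4 + S^{2}$ ($t{\left(S \right)} = 4 + S S = 4 + S^{2}$)
$\frac{711 + t{\left(k \right)}}{5011 - 3476} = \frac{711 + \left(4 + \left(-57\right)^{2}\right)}{5011 - 3476} = \frac{711 + \left(4 + 3249\right)}{1535} = \left(711 + 3253\right) \frac{1}{1535} = 3964 \cdot \frac{1}{1535} = \frac{3964}{1535}$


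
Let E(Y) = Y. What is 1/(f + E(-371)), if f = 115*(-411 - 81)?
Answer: -1/56951 ≈ -1.7559e-5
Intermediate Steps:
f = -56580 (f = 115*(-492) = -56580)
1/(f + E(-371)) = 1/(-56580 - 371) = 1/(-56951) = -1/56951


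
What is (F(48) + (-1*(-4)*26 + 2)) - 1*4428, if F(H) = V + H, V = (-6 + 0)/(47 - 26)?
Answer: -29920/7 ≈ -4274.3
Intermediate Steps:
V = -2/7 (V = -6/21 = -6*1/21 = -2/7 ≈ -0.28571)
F(H) = -2/7 + H
(F(48) + (-1*(-4)*26 + 2)) - 1*4428 = ((-2/7 + 48) + (-1*(-4)*26 + 2)) - 1*4428 = (334/7 + (4*26 + 2)) - 4428 = (334/7 + (104 + 2)) - 4428 = (334/7 + 106) - 4428 = 1076/7 - 4428 = -29920/7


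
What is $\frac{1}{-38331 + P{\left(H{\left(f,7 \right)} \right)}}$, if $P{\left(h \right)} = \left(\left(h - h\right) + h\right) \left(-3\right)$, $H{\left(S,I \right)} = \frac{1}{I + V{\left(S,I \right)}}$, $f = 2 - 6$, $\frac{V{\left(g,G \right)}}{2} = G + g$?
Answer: $- \frac{13}{498306} \approx -2.6088 \cdot 10^{-5}$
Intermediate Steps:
$V{\left(g,G \right)} = 2 G + 2 g$ ($V{\left(g,G \right)} = 2 \left(G + g\right) = 2 G + 2 g$)
$f = -4$
$H{\left(S,I \right)} = \frac{1}{2 S + 3 I}$ ($H{\left(S,I \right)} = \frac{1}{I + \left(2 I + 2 S\right)} = \frac{1}{2 S + 3 I}$)
$P{\left(h \right)} = - 3 h$ ($P{\left(h \right)} = \left(0 + h\right) \left(-3\right) = h \left(-3\right) = - 3 h$)
$\frac{1}{-38331 + P{\left(H{\left(f,7 \right)} \right)}} = \frac{1}{-38331 - \frac{3}{2 \left(-4\right) + 3 \cdot 7}} = \frac{1}{-38331 - \frac{3}{-8 + 21}} = \frac{1}{-38331 - \frac{3}{13}} = \frac{1}{- \frac{498306}{13}} = - \frac{13}{498306}$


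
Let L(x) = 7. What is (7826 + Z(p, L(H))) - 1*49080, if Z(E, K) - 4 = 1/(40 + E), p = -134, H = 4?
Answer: -3877501/94 ≈ -41250.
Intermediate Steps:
Z(E, K) = 4 + 1/(40 + E)
(7826 + Z(p, L(H))) - 1*49080 = (7826 + (161 + 4*(-134))/(40 - 134)) - 1*49080 = (7826 + (161 - 536)/(-94)) - 49080 = (7826 - 1/94*(-375)) - 49080 = (7826 + 375/94) - 49080 = 736019/94 - 49080 = -3877501/94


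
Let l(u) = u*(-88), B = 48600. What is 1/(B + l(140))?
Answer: 1/36280 ≈ 2.7563e-5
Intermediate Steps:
l(u) = -88*u
1/(B + l(140)) = 1/(48600 - 88*140) = 1/(48600 - 12320) = 1/36280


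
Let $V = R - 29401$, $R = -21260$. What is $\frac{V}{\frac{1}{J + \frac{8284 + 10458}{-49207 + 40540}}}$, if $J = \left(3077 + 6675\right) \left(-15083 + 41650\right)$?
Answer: $- \frac{12639684975516794}{963} \approx -1.3125 \cdot 10^{13}$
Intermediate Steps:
$J = 259081384$ ($J = 9752 \cdot 26567 = 259081384$)
$V = -50661$ ($V = -21260 - 29401 = -50661$)
$\frac{V}{\frac{1}{J + \frac{8284 + 10458}{-49207 + 40540}}} = - \frac{50661}{\frac{1}{259081384 + \frac{8284 + 10458}{-49207 + 40540}}} = - \frac{50661}{\frac{1}{259081384 + \frac{18742}{-8667}}} = - \frac{50661}{\frac{1}{259081384 + 18742 \left(- \frac{1}{8667}\right)}} = - \frac{50661}{\frac{1}{259081384 - \frac{18742}{8667}}} = - \frac{50661}{\frac{1}{\frac{2245458336386}{8667}}} = - \frac{50661}{\frac{8667}{2245458336386}} = \left(-50661\right) \frac{2245458336386}{8667} = - \frac{12639684975516794}{963}$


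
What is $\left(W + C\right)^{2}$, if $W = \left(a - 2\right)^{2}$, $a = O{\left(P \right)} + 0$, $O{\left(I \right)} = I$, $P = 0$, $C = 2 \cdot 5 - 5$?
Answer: $81$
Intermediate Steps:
$C = 5$ ($C = 10 - 5 = 5$)
$a = 0$ ($a = 0 + 0 = 0$)
$W = 4$ ($W = \left(0 - 2\right)^{2} = \left(-2\right)^{2} = 4$)
$\left(W + C\right)^{2} = \left(4 + 5\right)^{2} = 9^{2} = 81$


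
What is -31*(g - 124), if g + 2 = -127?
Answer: 7843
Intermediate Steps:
g = -129 (g = -2 - 127 = -129)
-31*(g - 124) = -31*(-129 - 124) = -31*(-253) = 7843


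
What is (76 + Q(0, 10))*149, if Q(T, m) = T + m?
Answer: 12814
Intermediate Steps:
(76 + Q(0, 10))*149 = (76 + (0 + 10))*149 = (76 + 10)*149 = 86*149 = 12814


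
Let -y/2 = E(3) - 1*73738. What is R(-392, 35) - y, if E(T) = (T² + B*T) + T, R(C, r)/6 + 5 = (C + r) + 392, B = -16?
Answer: -147368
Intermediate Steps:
R(C, r) = 2322 + 6*C + 6*r (R(C, r) = -30 + 6*((C + r) + 392) = -30 + 6*(392 + C + r) = -30 + (2352 + 6*C + 6*r) = 2322 + 6*C + 6*r)
E(T) = T² - 15*T (E(T) = (T² - 16*T) + T = T² - 15*T)
y = 147548 (y = -2*(3*(-15 + 3) - 1*73738) = -2*(3*(-12) - 73738) = -2*(-36 - 73738) = -2*(-73774) = 147548)
R(-392, 35) - y = (2322 + 6*(-392) + 6*35) - 1*147548 = (2322 - 2352 + 210) - 147548 = 180 - 147548 = -147368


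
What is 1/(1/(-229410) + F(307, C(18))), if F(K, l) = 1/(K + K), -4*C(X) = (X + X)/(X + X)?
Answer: 35214435/57199 ≈ 615.65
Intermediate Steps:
C(X) = -¼ (C(X) = -(X + X)/(4*(X + X)) = -2*X/(4*(2*X)) = -2*X*1/(2*X)/4 = -¼*1 = -¼)
F(K, l) = 1/(2*K)
1/(1/(-229410) + F(307, C(18))) = 1/(1/(-229410) + (½)/307) = 1/(-1/229410 + (½)*(1/307)) = 1/(-1/229410 + 1/614) = 1/(57199/35214435) = 35214435/57199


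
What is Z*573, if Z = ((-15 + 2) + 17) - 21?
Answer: -9741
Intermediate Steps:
Z = -17 (Z = (-13 + 17) - 21 = 4 - 21 = -17)
Z*573 = -17*573 = -9741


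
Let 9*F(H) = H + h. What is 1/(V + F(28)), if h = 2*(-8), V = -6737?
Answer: -3/20207 ≈ -0.00014846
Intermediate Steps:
h = -16
F(H) = -16/9 + H/9 (F(H) = (H - 16)/9 = (-16 + H)/9 = -16/9 + H/9)
1/(V + F(28)) = 1/(-6737 + (-16/9 + (1/9)*28)) = 1/(-6737 + (-16/9 + 28/9)) = 1/(-6737 + 4/3) = 1/(-20207/3) = -3/20207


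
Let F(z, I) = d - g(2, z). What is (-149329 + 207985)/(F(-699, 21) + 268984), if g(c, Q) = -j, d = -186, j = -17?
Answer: 58656/268781 ≈ 0.21823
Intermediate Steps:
g(c, Q) = 17 (g(c, Q) = -1*(-17) = 17)
F(z, I) = -203 (F(z, I) = -186 - 1*17 = -186 - 17 = -203)
(-149329 + 207985)/(F(-699, 21) + 268984) = (-149329 + 207985)/(-203 + 268984) = 58656/268781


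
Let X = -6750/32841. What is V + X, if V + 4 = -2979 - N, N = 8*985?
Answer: -39639837/3649 ≈ -10863.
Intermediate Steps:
N = 7880
X = -750/3649 (X = -6750*1/32841 = -750/3649 ≈ -0.20554)
V = -10863 (V = -4 + (-2979 - 1*7880) = -4 + (-2979 - 7880) = -4 - 10859 = -10863)
V + X = -10863 - 750/3649 = -39639837/3649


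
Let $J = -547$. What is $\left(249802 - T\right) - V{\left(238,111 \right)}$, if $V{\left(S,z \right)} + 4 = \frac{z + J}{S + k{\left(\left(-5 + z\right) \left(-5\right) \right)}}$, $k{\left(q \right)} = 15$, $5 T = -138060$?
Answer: $\frac{70187190}{253} \approx 2.7742 \cdot 10^{5}$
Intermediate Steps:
$T = -27612$ ($T = \frac{1}{5} \left(-138060\right) = -27612$)
$V{\left(S,z \right)} = -4 + \frac{-547 + z}{15 + S}$ ($V{\left(S,z \right)} = -4 + \frac{z - 547}{S + 15} = -4 + \frac{-547 + z}{15 + S}$)
$\left(249802 - T\right) - V{\left(238,111 \right)} = \left(249802 - -27612\right) - \frac{-607 + 111 - 952}{15 + 238} = \left(249802 + 27612\right) - \frac{-607 + 111 - 952}{253} = 277414 - \frac{1}{253} \left(-1448\right) = 277414 - - \frac{1448}{253} = 277414 + \frac{1448}{253} = \frac{70187190}{253}$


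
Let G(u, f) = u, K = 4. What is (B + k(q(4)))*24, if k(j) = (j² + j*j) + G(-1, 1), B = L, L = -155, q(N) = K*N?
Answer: 8544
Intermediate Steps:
q(N) = 4*N
B = -155
k(j) = -1 + 2*j² (k(j) = (j² + j*j) - 1 = (j² + j²) - 1 = 2*j² - 1 = -1 + 2*j²)
(B + k(q(4)))*24 = (-155 + (-1 + 2*(4*4)²))*24 = (-155 + (-1 + 2*16²))*24 = (-155 + (-1 + 2*256))*24 = (-155 + (-1 + 512))*24 = (-155 + 511)*24 = 356*24 = 8544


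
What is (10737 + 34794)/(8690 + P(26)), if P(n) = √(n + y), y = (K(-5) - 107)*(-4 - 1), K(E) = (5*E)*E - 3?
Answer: 395664390/75516149 - 318717*I/75516149 ≈ 5.2395 - 0.0042205*I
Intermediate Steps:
K(E) = -3 + 5*E² (K(E) = 5*E² - 3 = -3 + 5*E²)
y = -75 (y = ((-3 + 5*(-5)²) - 107)*(-4 - 1) = ((-3 + 5*25) - 107)*(-5) = ((-3 + 125) - 107)*(-5) = (122 - 107)*(-5) = 15*(-5) = -75)
P(n) = √(-75 + n) (P(n) = √(n - 75) = √(-75 + n))
(10737 + 34794)/(8690 + P(26)) = (10737 + 34794)/(8690 + √(-75 + 26)) = 45531/(8690 + √(-49)) = 45531/(8690 + 7*I) = 45531*((8690 - 7*I)/75516149) = 45531*(8690 - 7*I)/75516149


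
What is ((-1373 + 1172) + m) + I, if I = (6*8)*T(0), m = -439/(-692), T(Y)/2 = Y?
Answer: -138653/692 ≈ -200.37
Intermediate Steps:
T(Y) = 2*Y
m = 439/692 (m = -439*(-1/692) = 439/692 ≈ 0.63439)
I = 0 (I = (6*8)*(2*0) = 48*0 = 0)
((-1373 + 1172) + m) + I = ((-1373 + 1172) + 439/692) + 0 = (-201 + 439/692) + 0 = -138653/692 + 0 = -138653/692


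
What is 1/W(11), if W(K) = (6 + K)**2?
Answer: 1/289 ≈ 0.0034602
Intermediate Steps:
1/W(11) = 1/((6 + 11)**2) = 1/(17**2) = 1/289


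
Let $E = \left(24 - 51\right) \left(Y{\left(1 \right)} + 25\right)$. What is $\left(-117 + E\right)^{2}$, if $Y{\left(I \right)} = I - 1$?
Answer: $627264$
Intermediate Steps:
$Y{\left(I \right)} = -1 + I$ ($Y{\left(I \right)} = I - 1 = -1 + I$)
$E = -675$ ($E = \left(24 - 51\right) \left(\left(-1 + 1\right) + 25\right) = - 27 \left(0 + 25\right) = \left(-27\right) 25 = -675$)
$\left(-117 + E\right)^{2} = \left(-117 - 675\right)^{2} = \left(-792\right)^{2} = 627264$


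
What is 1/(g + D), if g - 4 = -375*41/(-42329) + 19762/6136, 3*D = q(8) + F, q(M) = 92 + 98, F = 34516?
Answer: 389596116/4510062255143 ≈ 8.6384e-5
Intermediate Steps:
q(M) = 190
D = 34706/3 (D = (190 + 34516)/3 = (⅓)*34706 = 34706/3 ≈ 11569.)
g = 984884837/129865372 (g = 4 + (-375*41/(-42329) + 19762/6136) = 4 + (-15375*(-1/42329) + 19762*(1/6136)) = 4 + (15375/42329 + 9881/3068) = 4 + 465423349/129865372 = 984884837/129865372 ≈ 7.5839)
1/(g + D) = 1/(984884837/129865372 + 34706/3) = 1/(4510062255143/389596116) = 389596116/4510062255143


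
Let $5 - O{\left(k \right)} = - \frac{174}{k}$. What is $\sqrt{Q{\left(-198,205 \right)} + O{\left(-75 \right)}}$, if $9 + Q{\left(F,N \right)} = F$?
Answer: $\frac{2 i \sqrt{1277}}{5} \approx 14.294 i$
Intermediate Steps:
$O{\left(k \right)} = 5 + \frac{174}{k}$ ($O{\left(k \right)} = 5 - - \frac{174}{k} = 5 + \frac{174}{k}$)
$Q{\left(F,N \right)} = -9 + F$
$\sqrt{Q{\left(-198,205 \right)} + O{\left(-75 \right)}} = \sqrt{\left(-9 - 198\right) + \left(5 + \frac{174}{-75}\right)} = \sqrt{-207 + \left(5 + 174 \left(- \frac{1}{75}\right)\right)} = \sqrt{-207 + \left(5 - \frac{58}{25}\right)} = \sqrt{-207 + \frac{67}{25}} = \sqrt{- \frac{5108}{25}} = \frac{2 i \sqrt{1277}}{5}$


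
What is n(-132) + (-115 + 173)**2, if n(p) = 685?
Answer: 4049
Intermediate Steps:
n(-132) + (-115 + 173)**2 = 685 + (-115 + 173)**2 = 685 + 58**2 = 685 + 3364 = 4049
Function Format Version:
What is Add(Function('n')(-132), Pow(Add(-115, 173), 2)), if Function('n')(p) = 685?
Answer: 4049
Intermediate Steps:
Add(Function('n')(-132), Pow(Add(-115, 173), 2)) = Add(685, Pow(Add(-115, 173), 2)) = Add(685, Pow(58, 2)) = Add(685, 3364) = 4049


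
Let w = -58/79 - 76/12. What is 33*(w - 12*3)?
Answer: -112277/79 ≈ -1421.2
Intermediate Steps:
w = -1675/237 (w = -58*1/79 - 76*1/12 = -58/79 - 19/3 = -1675/237 ≈ -7.0675)
33*(w - 12*3) = 33*(-1675/237 - 12*3) = 33*(-1675/237 - 36) = 33*(-10207/237) = -112277/79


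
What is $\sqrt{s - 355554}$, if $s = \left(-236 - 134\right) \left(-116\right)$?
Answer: $i \sqrt{312634} \approx 559.14 i$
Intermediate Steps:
$s = 42920$ ($s = \left(-370\right) \left(-116\right) = 42920$)
$\sqrt{s - 355554} = \sqrt{42920 - 355554} = \sqrt{-312634} = i \sqrt{312634}$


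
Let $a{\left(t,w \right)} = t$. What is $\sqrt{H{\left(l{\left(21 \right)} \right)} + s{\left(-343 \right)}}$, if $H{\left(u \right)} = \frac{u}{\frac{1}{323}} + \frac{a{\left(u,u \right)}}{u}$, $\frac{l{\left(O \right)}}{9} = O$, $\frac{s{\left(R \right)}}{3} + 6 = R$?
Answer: $\sqrt{60001} \approx 244.95$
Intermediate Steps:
$s{\left(R \right)} = -18 + 3 R$
$l{\left(O \right)} = 9 O$
$H{\left(u \right)} = 1 + 323 u$ ($H{\left(u \right)} = \frac{u}{\frac{1}{323}} + \frac{u}{u} = u \frac{1}{\frac{1}{323}} + 1 = u 323 + 1 = 323 u + 1 = 1 + 323 u$)
$\sqrt{H{\left(l{\left(21 \right)} \right)} + s{\left(-343 \right)}} = \sqrt{\left(1 + 323 \cdot 9 \cdot 21\right) + \left(-18 + 3 \left(-343\right)\right)} = \sqrt{\left(1 + 323 \cdot 189\right) - 1047} = \sqrt{\left(1 + 61047\right) - 1047} = \sqrt{61048 - 1047} = \sqrt{60001}$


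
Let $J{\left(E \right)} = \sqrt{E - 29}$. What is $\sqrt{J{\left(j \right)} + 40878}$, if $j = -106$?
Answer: $\sqrt{40878 + 3 i \sqrt{15}} \approx 202.18 + 0.029 i$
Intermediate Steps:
$J{\left(E \right)} = \sqrt{-29 + E}$
$\sqrt{J{\left(j \right)} + 40878} = \sqrt{\sqrt{-29 - 106} + 40878} = \sqrt{\sqrt{-135} + 40878} = \sqrt{3 i \sqrt{15} + 40878} = \sqrt{40878 + 3 i \sqrt{15}}$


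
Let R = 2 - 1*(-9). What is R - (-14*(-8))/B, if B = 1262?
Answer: 6885/631 ≈ 10.911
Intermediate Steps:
R = 11 (R = 2 + 9 = 11)
R - (-14*(-8))/B = 11 - (-14*(-8))/1262 = 11 - 112/1262 = 11 - 1*56/631 = 11 - 56/631 = 6885/631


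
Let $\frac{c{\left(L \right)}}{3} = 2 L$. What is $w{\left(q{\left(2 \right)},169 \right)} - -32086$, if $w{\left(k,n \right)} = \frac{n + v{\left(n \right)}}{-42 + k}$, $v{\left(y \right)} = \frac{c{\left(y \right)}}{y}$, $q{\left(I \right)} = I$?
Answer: $\frac{256653}{8} \approx 32082.0$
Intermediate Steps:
$c{\left(L \right)} = 6 L$ ($c{\left(L \right)} = 3 \cdot 2 L = 6 L$)
$v{\left(y \right)} = 6$ ($v{\left(y \right)} = \frac{6 y}{y} = 6$)
$w{\left(k,n \right)} = \frac{6 + n}{-42 + k}$ ($w{\left(k,n \right)} = \frac{n + 6}{-42 + k} = \frac{6 + n}{-42 + k}$)
$w{\left(q{\left(2 \right)},169 \right)} - -32086 = \frac{6 + 169}{-42 + 2} - -32086 = \frac{1}{-40} \cdot 175 + 32086 = \left(- \frac{1}{40}\right) 175 + 32086 = - \frac{35}{8} + 32086 = \frac{256653}{8}$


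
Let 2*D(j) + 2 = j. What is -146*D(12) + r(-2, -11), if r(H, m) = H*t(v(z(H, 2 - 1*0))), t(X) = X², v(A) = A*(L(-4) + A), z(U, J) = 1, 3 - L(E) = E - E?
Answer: -762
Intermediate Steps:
L(E) = 3 (L(E) = 3 - (E - E) = 3 - 1*0 = 3 + 0 = 3)
v(A) = A*(3 + A)
D(j) = -1 + j/2
r(H, m) = 16*H (r(H, m) = H*(1*(3 + 1))² = H*(1*4)² = H*4² = H*16 = 16*H)
-146*D(12) + r(-2, -11) = -146*(-1 + (½)*12) + 16*(-2) = -146*(-1 + 6) - 32 = -146*5 - 32 = -730 - 32 = -762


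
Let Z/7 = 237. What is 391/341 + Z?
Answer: 566110/341 ≈ 1660.1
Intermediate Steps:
Z = 1659 (Z = 7*237 = 1659)
391/341 + Z = 391/341 + 1659 = 566110/341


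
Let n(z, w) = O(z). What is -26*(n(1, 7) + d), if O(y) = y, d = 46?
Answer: -1222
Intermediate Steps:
n(z, w) = z
-26*(n(1, 7) + d) = -26*(1 + 46) = -26*47 = -1222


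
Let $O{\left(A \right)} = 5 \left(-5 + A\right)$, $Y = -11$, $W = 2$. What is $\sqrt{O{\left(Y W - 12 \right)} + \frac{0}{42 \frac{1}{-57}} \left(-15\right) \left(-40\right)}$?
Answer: $i \sqrt{195} \approx 13.964 i$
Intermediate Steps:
$O{\left(A \right)} = -25 + 5 A$
$\sqrt{O{\left(Y W - 12 \right)} + \frac{0}{42 \frac{1}{-57}} \left(-15\right) \left(-40\right)} = \sqrt{\left(-25 + 5 \left(\left(-11\right) 2 - 12\right)\right) + \frac{0}{42 \frac{1}{-57}} \left(-15\right) \left(-40\right)} = \sqrt{\left(-25 + 5 \left(-22 - 12\right)\right) + \frac{0}{42 \left(- \frac{1}{57}\right)} \left(-15\right) \left(-40\right)} = \sqrt{\left(-25 + 5 \left(-34\right)\right) + \frac{0}{- \frac{14}{19}} \left(-15\right) \left(-40\right)} = \sqrt{\left(-25 - 170\right) + 0 \left(- \frac{19}{14}\right) \left(-15\right) \left(-40\right)} = \sqrt{-195 + 0 \left(-15\right) \left(-40\right)} = \sqrt{-195 + 0 \left(-40\right)} = \sqrt{-195 + 0} = \sqrt{-195} = i \sqrt{195}$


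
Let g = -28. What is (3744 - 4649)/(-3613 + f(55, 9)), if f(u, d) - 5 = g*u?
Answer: 905/5148 ≈ 0.17580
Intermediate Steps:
f(u, d) = 5 - 28*u
(3744 - 4649)/(-3613 + f(55, 9)) = (3744 - 4649)/(-3613 + (5 - 28*55)) = -905/(-3613 + (5 - 1540)) = -905/(-3613 - 1535) = -905/(-5148) = -905*(-1/5148) = 905/5148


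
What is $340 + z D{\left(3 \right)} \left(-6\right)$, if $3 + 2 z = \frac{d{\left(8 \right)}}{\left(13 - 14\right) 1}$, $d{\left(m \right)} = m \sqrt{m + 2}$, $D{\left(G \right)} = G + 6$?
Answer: $421 + 216 \sqrt{10} \approx 1104.1$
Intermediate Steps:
$D{\left(G \right)} = 6 + G$
$d{\left(m \right)} = m \sqrt{2 + m}$
$z = - \frac{3}{2} - 4 \sqrt{10}$ ($z = - \frac{3}{2} + \frac{8 \sqrt{2 + 8} \frac{1}{\left(13 - 14\right) 1}}{2} = - \frac{3}{2} + \frac{8 \sqrt{10} \frac{1}{\left(-1\right) 1}}{2} = - \frac{3}{2} + \frac{8 \sqrt{10} \frac{1}{-1}}{2} = - \frac{3}{2} + \frac{8 \sqrt{10} \left(-1\right)}{2} = - \frac{3}{2} + \frac{\left(-8\right) \sqrt{10}}{2} = - \frac{3}{2} - 4 \sqrt{10} \approx -14.149$)
$340 + z D{\left(3 \right)} \left(-6\right) = 340 + \left(- \frac{3}{2} - 4 \sqrt{10}\right) \left(6 + 3\right) \left(-6\right) = 340 + \left(- \frac{3}{2} - 4 \sqrt{10}\right) 9 \left(-6\right) = 340 + \left(- \frac{3}{2} - 4 \sqrt{10}\right) \left(-54\right) = 340 + \left(81 + 216 \sqrt{10}\right) = 421 + 216 \sqrt{10}$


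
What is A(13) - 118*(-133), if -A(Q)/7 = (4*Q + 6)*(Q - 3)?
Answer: 11634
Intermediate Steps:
A(Q) = -7*(-3 + Q)*(6 + 4*Q) (A(Q) = -7*(4*Q + 6)*(Q - 3) = -7*(6 + 4*Q)*(-3 + Q) = -7*(-3 + Q)*(6 + 4*Q))
A(13) - 118*(-133) = (126 - 28*13**2 + 42*13) - 118*(-133) = (126 - 28*169 + 546) + 15694 = (126 - 4732 + 546) + 15694 = -4060 + 15694 = 11634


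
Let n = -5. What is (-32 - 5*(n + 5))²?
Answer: 1024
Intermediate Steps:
(-32 - 5*(n + 5))² = (-32 - 5*(-5 + 5))² = (-32 - 5*0)² = (-32 + 0)² = (-32)² = 1024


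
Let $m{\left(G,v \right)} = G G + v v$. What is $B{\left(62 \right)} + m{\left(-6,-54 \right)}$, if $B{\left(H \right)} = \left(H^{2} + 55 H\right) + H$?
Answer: $10268$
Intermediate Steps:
$m{\left(G,v \right)} = G^{2} + v^{2}$
$B{\left(H \right)} = H^{2} + 56 H$
$B{\left(62 \right)} + m{\left(-6,-54 \right)} = 62 \left(56 + 62\right) + \left(\left(-6\right)^{2} + \left(-54\right)^{2}\right) = 62 \cdot 118 + \left(36 + 2916\right) = 7316 + 2952 = 10268$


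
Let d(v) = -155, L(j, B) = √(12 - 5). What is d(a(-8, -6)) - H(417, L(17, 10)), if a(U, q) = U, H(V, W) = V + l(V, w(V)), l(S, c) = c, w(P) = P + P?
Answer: -1406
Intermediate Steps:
w(P) = 2*P
L(j, B) = √7
H(V, W) = 3*V (H(V, W) = V + 2*V = 3*V)
d(a(-8, -6)) - H(417, L(17, 10)) = -155 - 3*417 = -155 - 1*1251 = -155 - 1251 = -1406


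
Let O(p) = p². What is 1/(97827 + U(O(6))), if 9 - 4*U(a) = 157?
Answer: 1/97790 ≈ 1.0226e-5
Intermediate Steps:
U(a) = -37 (U(a) = 9/4 - ¼*157 = 9/4 - 157/4 = -37)
1/(97827 + U(O(6))) = 1/(97827 - 37) = 1/97790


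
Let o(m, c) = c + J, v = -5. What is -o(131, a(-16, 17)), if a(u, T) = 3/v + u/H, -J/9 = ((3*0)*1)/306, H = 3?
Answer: 89/15 ≈ 5.9333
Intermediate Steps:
J = 0 (J = -9*(3*0)*1/306 = -9*0*1/306 = -0/306 = -9*0 = 0)
a(u, T) = -3/5 + u/3 (a(u, T) = 3/(-5) + u/3 = 3*(-1/5) + u*(1/3) = -3/5 + u/3)
o(m, c) = c (o(m, c) = c + 0 = c)
-o(131, a(-16, 17)) = -(-3/5 + (1/3)*(-16)) = -(-3/5 - 16/3) = -1*(-89/15) = 89/15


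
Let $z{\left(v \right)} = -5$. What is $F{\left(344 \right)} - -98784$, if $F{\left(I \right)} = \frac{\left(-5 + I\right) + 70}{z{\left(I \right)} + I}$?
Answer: $\frac{33488185}{339} \approx 98785.0$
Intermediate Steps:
$F{\left(I \right)} = \frac{65 + I}{-5 + I}$ ($F{\left(I \right)} = \frac{\left(-5 + I\right) + 70}{-5 + I} = \frac{65 + I}{-5 + I}$)
$F{\left(344 \right)} - -98784 = \frac{65 + 344}{-5 + 344} - -98784 = \frac{1}{339} \cdot 409 + 98784 = \frac{409}{339} + 98784 = \frac{33488185}{339}$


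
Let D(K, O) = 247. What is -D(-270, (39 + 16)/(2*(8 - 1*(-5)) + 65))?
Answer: -247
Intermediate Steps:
-D(-270, (39 + 16)/(2*(8 - 1*(-5)) + 65)) = -1*247 = -247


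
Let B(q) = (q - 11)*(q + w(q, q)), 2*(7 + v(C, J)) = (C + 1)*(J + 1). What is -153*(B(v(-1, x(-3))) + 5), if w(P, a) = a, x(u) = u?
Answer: -39321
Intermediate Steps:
v(C, J) = -7 + (1 + C)*(1 + J)/2 (v(C, J) = -7 + ((C + 1)*(J + 1))/2 = -7 + ((1 + C)*(1 + J))/2 = -7 + (1 + C)*(1 + J)/2)
B(q) = 2*q*(-11 + q) (B(q) = (q - 11)*(q + q) = (-11 + q)*(2*q) = 2*q*(-11 + q))
-153*(B(v(-1, x(-3))) + 5) = -153*(2*(-13/2 + (½)*(-1) + (½)*(-3) + (½)*(-1)*(-3))*(-11 + (-13/2 + (½)*(-1) + (½)*(-3) + (½)*(-1)*(-3))) + 5) = -153*(2*(-13/2 - ½ - 3/2 + 3/2)*(-11 + (-13/2 - ½ - 3/2 + 3/2)) + 5) = -153*(2*(-7)*(-11 - 7) + 5) = -153*(2*(-7)*(-18) + 5) = -153*(252 + 5) = -153*257 = -39321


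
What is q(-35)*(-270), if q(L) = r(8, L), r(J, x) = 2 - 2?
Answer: 0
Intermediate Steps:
r(J, x) = 0
q(L) = 0
q(-35)*(-270) = 0*(-270) = 0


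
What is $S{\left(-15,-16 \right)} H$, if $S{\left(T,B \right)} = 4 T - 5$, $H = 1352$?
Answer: $-87880$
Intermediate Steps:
$S{\left(T,B \right)} = -5 + 4 T$
$S{\left(-15,-16 \right)} H = \left(-5 + 4 \left(-15\right)\right) 1352 = \left(-5 - 60\right) 1352 = \left(-65\right) 1352 = -87880$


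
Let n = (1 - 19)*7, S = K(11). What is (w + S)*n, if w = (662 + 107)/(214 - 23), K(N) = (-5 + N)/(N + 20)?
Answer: -3148110/5921 ≈ -531.69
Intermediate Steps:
K(N) = (-5 + N)/(20 + N)
S = 6/31 (S = (-5 + 11)/(20 + 11) = 6/31 ≈ 0.19355)
w = 769/191 ≈ 4.0262
n = -126 (n = -18*7 = -126)
(w + S)*n = (769/191 + 6/31)*(-126) = (24985/5921)*(-126) = -3148110/5921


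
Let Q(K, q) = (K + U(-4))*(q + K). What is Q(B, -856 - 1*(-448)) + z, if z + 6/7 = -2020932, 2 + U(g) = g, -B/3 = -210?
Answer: -13176834/7 ≈ -1.8824e+6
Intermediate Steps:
B = 630 (B = -3*(-210) = 630)
U(g) = -2 + g
Q(K, q) = (-6 + K)*(K + q) (Q(K, q) = (K + (-2 - 4))*(q + K) = (K - 6)*(K + q) = (-6 + K)*(K + q))
z = -14146530/7 (z = -6/7 - 2020932 = -14146530/7 ≈ -2.0209e+6)
Q(B, -856 - 1*(-448)) + z = (630² - 6*630 - 6*(-856 - 1*(-448)) + 630*(-856 - 1*(-448))) - 14146530/7 = (396900 - 3780 - 6*(-856 + 448) + 630*(-856 + 448)) - 14146530/7 = (396900 - 3780 - 6*(-408) + 630*(-408)) - 14146530/7 = (396900 - 3780 + 2448 - 257040) - 14146530/7 = 138528 - 14146530/7 = -13176834/7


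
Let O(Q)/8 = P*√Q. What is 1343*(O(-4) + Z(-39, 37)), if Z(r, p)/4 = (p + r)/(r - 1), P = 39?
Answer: 1343/5 + 838032*I ≈ 268.6 + 8.3803e+5*I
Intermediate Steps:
O(Q) = 312*√Q (O(Q) = 8*(39*√Q) = 312*√Q)
Z(r, p) = 4*(p + r)/(-1 + r) (Z(r, p) = 4*((p + r)/(r - 1)) = 4*((p + r)/(-1 + r)) = 4*(p + r)/(-1 + r))
1343*(O(-4) + Z(-39, 37)) = 1343*(312*√(-4) + 4*(37 - 39)/(-1 - 39)) = 1343*(312*(2*I) + 4*(-2)/(-40)) = 1343*(624*I + 4*(-1/40)*(-2)) = 1343*(624*I + ⅕) = 1343*(⅕ + 624*I) = 1343/5 + 838032*I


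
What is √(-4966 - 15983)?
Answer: I*√20949 ≈ 144.74*I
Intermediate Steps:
√(-4966 - 15983) = √(-20949) = I*√20949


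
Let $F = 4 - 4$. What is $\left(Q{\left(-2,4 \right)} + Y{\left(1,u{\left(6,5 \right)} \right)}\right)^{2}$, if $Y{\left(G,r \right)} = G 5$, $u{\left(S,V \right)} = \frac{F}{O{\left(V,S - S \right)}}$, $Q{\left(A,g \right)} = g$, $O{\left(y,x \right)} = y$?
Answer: $81$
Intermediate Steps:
$F = 0$
$u{\left(S,V \right)} = 0$ ($u{\left(S,V \right)} = \frac{0}{V} = 0$)
$Y{\left(G,r \right)} = 5 G$
$\left(Q{\left(-2,4 \right)} + Y{\left(1,u{\left(6,5 \right)} \right)}\right)^{2} = \left(4 + 5 \cdot 1\right)^{2} = \left(4 + 5\right)^{2} = 9^{2} = 81$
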